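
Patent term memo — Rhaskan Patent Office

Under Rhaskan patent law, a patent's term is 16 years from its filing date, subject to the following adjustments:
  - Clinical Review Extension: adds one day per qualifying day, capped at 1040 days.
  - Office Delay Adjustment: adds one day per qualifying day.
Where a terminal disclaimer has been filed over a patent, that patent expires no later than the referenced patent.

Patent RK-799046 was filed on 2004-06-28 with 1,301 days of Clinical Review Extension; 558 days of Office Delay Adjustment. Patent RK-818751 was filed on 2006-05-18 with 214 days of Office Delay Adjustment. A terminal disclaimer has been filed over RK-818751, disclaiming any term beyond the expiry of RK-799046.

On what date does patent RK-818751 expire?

2022-12-18

Natural term of RK-818751:
  Base: filing + 16 years → 18 May 2022.
  Office Delay Adjustment: +214 days → 18 December 2022.
Expiry of referenced patent RK-799046:
  Base: filing + 16 years → 28 June 2020.
  Clinical Review Extension: 1301 days claimed exceeds the 1040-day cap, so +1040 days → 4 May 2023.
  Office Delay Adjustment: +558 days → 12 November 2024.
Terminal disclaimer: RK-818751 expires on the earlier of 18 December 2022 and 12 November 2024.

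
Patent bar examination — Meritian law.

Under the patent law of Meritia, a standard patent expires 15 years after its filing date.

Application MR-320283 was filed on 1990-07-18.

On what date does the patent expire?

July 18, 2005

Filing date + 15 years → 18 July 2005.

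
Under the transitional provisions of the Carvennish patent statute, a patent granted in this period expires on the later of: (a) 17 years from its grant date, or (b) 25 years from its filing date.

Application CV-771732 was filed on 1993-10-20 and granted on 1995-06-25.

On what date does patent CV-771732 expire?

(a) grant + 17 years → 25 June 2012.
(b) filing + 25 years → 20 October 2018.
Later of the two: 20 October 2018.

October 20, 2018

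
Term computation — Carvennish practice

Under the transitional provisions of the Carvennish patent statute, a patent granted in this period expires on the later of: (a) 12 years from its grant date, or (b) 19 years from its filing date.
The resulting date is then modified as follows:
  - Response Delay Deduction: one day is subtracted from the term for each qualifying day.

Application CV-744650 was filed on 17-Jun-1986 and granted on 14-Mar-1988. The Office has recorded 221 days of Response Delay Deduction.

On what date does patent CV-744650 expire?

2004-11-08

(a) grant + 12 years → 14 March 2000.
(b) filing + 19 years → 17 June 2005.
Later of the two: 17 June 2005.
Response Delay Deduction: −221 days → 8 November 2004.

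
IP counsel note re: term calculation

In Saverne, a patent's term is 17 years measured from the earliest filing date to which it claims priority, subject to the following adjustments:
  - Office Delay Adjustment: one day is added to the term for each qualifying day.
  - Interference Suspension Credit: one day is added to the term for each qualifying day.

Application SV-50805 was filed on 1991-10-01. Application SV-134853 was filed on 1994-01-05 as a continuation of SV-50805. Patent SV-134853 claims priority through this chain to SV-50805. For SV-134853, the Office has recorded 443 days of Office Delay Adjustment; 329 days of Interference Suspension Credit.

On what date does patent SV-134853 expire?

Earliest priority filing: 1 October 1991.
Base term: 1 October 1991 + 17 years → 1 October 2008.
Office Delay Adjustment: +443 days → 18 December 2009.
Interference Suspension Credit: +329 days → 12 November 2010.

November 12, 2010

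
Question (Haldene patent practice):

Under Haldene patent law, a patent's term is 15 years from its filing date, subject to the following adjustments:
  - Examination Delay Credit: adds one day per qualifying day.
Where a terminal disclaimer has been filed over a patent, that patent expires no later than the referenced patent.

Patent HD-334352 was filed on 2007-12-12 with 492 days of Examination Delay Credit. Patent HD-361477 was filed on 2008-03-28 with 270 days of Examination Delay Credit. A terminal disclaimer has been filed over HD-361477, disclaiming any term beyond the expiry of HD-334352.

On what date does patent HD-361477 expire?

Natural term of HD-361477:
  Base: filing + 15 years → 28 March 2023.
  Examination Delay Credit: +270 days → 23 December 2023.
Expiry of referenced patent HD-334352:
  Base: filing + 15 years → 12 December 2022.
  Examination Delay Credit: +492 days → 17 April 2024.
Terminal disclaimer: HD-361477 expires on the earlier of 23 December 2023 and 17 April 2024.

2023-12-23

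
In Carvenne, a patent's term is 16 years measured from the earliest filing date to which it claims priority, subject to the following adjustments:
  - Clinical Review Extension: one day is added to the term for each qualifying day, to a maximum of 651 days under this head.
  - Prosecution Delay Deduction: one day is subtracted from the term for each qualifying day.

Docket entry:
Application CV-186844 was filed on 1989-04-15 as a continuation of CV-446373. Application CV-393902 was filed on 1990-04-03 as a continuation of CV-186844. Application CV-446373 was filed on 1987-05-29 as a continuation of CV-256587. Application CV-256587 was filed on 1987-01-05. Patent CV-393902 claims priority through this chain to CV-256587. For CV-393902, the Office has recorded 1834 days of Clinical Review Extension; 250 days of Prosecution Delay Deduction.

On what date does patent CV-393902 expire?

Earliest priority filing: 5 January 1987.
Base term: 5 January 1987 + 16 years → 5 January 2003.
Clinical Review Extension: 1834 days claimed exceeds the 651-day cap, so +651 days → 17 October 2004.
Prosecution Delay Deduction: −250 days → 10 February 2004.

February 10, 2004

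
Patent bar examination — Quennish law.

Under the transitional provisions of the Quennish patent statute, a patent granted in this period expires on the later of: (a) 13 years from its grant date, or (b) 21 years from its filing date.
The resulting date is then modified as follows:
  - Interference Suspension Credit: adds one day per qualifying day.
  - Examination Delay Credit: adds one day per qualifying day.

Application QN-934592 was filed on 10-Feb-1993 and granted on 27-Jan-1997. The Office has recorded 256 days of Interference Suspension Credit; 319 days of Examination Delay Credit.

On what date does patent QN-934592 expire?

(a) grant + 13 years → 27 January 2010.
(b) filing + 21 years → 10 February 2014.
Later of the two: 10 February 2014.
Interference Suspension Credit: +256 days → 24 October 2014.
Examination Delay Credit: +319 days → 8 September 2015.

2015-09-08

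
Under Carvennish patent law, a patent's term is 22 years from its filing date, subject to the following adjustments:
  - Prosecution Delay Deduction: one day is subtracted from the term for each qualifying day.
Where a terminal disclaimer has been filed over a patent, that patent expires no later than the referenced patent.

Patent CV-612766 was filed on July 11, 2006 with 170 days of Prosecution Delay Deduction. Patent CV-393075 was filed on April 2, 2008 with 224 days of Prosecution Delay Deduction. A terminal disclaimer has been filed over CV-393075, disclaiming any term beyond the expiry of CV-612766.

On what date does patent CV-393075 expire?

Natural term of CV-393075:
  Base: filing + 22 years → 2 April 2030.
  Prosecution Delay Deduction: −224 days → 21 August 2029.
Expiry of referenced patent CV-612766:
  Base: filing + 22 years → 11 July 2028.
  Prosecution Delay Deduction: −170 days → 23 January 2028.
Terminal disclaimer: CV-393075 expires on the earlier of 21 August 2029 and 23 January 2028.

January 23, 2028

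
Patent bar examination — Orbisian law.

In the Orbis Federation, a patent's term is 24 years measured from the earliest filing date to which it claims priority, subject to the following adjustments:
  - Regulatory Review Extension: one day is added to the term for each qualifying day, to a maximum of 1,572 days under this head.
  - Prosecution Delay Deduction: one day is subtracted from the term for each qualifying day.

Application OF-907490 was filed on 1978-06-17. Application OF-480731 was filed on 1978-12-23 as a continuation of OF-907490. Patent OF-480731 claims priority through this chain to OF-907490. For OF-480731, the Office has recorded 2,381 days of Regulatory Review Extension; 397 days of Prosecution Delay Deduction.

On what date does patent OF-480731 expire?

Earliest priority filing: 17 June 1978.
Base term: 17 June 1978 + 24 years → 17 June 2002.
Regulatory Review Extension: 2381 days claimed exceeds the 1572-day cap, so +1572 days → 6 October 2006.
Prosecution Delay Deduction: −397 days → 4 September 2005.

2005-09-04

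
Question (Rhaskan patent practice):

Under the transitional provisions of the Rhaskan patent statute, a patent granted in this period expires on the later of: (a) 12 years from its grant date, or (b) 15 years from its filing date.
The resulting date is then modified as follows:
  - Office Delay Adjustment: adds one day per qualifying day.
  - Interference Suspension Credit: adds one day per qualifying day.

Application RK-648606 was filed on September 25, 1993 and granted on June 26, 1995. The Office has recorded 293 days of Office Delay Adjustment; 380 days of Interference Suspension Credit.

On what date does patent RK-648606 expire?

July 30, 2010

(a) grant + 12 years → 26 June 2007.
(b) filing + 15 years → 25 September 2008.
Later of the two: 25 September 2008.
Office Delay Adjustment: +293 days → 15 July 2009.
Interference Suspension Credit: +380 days → 30 July 2010.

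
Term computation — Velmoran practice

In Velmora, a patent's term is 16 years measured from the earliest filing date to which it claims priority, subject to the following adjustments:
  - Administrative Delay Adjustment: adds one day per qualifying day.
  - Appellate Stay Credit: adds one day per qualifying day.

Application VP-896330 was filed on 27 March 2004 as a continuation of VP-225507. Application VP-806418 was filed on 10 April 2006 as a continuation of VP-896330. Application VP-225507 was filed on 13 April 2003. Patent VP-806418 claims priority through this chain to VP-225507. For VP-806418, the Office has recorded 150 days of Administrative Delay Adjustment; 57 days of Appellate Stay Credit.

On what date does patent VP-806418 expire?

Earliest priority filing: 13 April 2003.
Base term: 13 April 2003 + 16 years → 13 April 2019.
Administrative Delay Adjustment: +150 days → 10 September 2019.
Appellate Stay Credit: +57 days → 6 November 2019.

2019-11-06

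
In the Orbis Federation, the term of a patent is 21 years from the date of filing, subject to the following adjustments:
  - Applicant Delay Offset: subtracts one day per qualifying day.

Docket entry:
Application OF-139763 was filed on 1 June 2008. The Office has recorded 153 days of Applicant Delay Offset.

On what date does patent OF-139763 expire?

Base term: filing date + 21 years → 1 June 2029.
Applicant Delay Offset: −153 days → 30 December 2028.

December 30, 2028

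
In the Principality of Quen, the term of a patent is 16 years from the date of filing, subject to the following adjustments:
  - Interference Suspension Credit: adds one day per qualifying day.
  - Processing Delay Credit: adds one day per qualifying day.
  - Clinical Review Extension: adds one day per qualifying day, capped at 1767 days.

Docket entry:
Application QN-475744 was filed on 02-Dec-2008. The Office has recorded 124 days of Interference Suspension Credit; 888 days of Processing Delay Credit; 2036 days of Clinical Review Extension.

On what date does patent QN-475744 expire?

2032-07-12

Base term: filing date + 16 years → 2 December 2024.
Interference Suspension Credit: +124 days → 5 April 2025.
Processing Delay Credit: +888 days → 10 September 2027.
Clinical Review Extension: 2036 days claimed exceeds the 1767-day cap, so +1767 days → 12 July 2032.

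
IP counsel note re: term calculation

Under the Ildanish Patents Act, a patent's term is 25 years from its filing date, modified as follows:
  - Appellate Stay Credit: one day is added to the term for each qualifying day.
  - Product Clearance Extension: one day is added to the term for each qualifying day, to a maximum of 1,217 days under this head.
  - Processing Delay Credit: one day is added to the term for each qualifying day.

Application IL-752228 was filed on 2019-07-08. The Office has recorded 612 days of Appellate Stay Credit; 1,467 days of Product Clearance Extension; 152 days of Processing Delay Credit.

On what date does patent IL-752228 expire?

December 10, 2049

Base term: filing date + 25 years → 8 July 2044.
Appellate Stay Credit: +612 days → 12 March 2046.
Product Clearance Extension: 1467 days claimed exceeds the 1217-day cap, so +1217 days → 11 July 2049.
Processing Delay Credit: +152 days → 10 December 2049.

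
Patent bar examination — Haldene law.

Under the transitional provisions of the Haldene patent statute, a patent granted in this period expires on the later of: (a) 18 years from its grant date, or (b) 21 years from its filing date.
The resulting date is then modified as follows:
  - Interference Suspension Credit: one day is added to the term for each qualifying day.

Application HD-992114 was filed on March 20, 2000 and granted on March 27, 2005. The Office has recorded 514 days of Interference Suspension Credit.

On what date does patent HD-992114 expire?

August 22, 2024

(a) grant + 18 years → 27 March 2023.
(b) filing + 21 years → 20 March 2021.
Later of the two: 27 March 2023.
Interference Suspension Credit: +514 days → 22 August 2024.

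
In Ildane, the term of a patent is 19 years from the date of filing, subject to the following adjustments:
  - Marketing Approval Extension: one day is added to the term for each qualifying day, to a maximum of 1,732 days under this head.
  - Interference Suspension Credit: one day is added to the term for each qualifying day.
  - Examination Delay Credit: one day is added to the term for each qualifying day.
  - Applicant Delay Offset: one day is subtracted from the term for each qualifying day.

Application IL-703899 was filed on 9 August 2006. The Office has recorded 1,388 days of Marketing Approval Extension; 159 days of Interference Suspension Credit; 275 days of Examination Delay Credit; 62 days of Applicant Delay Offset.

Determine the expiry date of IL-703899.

Base term: filing date + 19 years → 9 August 2025.
Marketing Approval Extension: 1388 days (within the 1732-day cap) → +1388 days → 28 May 2029.
Interference Suspension Credit: +159 days → 3 November 2029.
Examination Delay Credit: +275 days → 5 August 2030.
Applicant Delay Offset: −62 days → 4 June 2030.

2030-06-04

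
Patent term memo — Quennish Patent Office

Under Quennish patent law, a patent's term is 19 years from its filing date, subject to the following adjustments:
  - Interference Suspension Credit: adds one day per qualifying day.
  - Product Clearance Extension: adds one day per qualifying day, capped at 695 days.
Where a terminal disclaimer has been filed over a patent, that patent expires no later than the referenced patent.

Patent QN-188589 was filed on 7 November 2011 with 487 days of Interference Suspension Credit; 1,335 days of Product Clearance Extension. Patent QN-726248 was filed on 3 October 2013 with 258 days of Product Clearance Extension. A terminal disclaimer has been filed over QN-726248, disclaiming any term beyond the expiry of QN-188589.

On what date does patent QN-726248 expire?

Natural term of QN-726248:
  Base: filing + 19 years → 3 October 2032.
  Product Clearance Extension: 258 days (within the 695-day cap) → +258 days → 18 June 2033.
Expiry of referenced patent QN-188589:
  Base: filing + 19 years → 7 November 2030.
  Interference Suspension Credit: +487 days → 8 March 2032.
  Product Clearance Extension: 1335 days claimed exceeds the 695-day cap, so +695 days → 1 February 2034.
Terminal disclaimer: QN-726248 expires on the earlier of 18 June 2033 and 1 February 2034.

June 18, 2033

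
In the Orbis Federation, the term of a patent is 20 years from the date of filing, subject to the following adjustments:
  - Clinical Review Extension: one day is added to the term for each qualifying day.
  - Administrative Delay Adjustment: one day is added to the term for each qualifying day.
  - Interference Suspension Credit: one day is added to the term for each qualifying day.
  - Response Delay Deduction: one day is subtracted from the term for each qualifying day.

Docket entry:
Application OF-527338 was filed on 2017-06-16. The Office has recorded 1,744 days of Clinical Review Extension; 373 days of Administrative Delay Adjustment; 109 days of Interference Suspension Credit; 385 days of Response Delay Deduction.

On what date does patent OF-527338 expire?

Base term: filing date + 20 years → 16 June 2037.
Clinical Review Extension: +1744 days → 26 March 2042.
Administrative Delay Adjustment: +373 days → 3 April 2043.
Interference Suspension Credit: +109 days → 21 July 2043.
Response Delay Deduction: −385 days → 1 July 2042.

2042-07-01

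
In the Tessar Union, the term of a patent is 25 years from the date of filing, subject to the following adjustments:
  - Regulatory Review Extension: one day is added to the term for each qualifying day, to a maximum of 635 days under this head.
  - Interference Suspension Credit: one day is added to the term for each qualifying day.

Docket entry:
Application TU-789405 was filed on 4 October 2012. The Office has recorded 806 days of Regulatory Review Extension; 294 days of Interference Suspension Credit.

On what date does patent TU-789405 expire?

Base term: filing date + 25 years → 4 October 2037.
Regulatory Review Extension: 806 days claimed exceeds the 635-day cap, so +635 days → 1 July 2039.
Interference Suspension Credit: +294 days → 20 April 2040.

2040-04-20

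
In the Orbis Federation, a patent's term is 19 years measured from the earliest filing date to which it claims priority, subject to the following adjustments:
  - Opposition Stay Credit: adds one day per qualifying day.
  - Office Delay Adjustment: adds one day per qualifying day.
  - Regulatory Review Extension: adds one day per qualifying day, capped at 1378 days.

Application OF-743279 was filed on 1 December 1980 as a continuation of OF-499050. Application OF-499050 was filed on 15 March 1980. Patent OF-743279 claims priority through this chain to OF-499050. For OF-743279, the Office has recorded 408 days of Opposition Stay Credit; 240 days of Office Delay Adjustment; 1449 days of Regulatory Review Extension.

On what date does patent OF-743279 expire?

September 30, 2004

Earliest priority filing: 15 March 1980.
Base term: 15 March 1980 + 19 years → 15 March 1999.
Opposition Stay Credit: +408 days → 26 April 2000.
Office Delay Adjustment: +240 days → 22 December 2000.
Regulatory Review Extension: 1449 days claimed exceeds the 1378-day cap, so +1378 days → 30 September 2004.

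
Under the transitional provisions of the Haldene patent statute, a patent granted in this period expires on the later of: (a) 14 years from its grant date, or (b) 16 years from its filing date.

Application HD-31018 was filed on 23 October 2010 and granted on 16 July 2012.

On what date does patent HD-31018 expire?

2026-10-23

(a) grant + 14 years → 16 July 2026.
(b) filing + 16 years → 23 October 2026.
Later of the two: 23 October 2026.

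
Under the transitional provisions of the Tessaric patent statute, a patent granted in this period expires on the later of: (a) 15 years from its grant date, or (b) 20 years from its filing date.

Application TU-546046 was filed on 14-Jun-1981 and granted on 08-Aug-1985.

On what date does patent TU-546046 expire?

(a) grant + 15 years → 8 August 2000.
(b) filing + 20 years → 14 June 2001.
Later of the two: 14 June 2001.

June 14, 2001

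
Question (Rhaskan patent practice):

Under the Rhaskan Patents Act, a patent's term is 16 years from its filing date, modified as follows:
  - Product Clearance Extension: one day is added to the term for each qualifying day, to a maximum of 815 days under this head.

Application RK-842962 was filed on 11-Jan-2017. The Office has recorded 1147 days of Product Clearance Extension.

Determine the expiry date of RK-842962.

April 6, 2035

Base term: filing date + 16 years → 11 January 2033.
Product Clearance Extension: 1147 days claimed exceeds the 815-day cap, so +815 days → 6 April 2035.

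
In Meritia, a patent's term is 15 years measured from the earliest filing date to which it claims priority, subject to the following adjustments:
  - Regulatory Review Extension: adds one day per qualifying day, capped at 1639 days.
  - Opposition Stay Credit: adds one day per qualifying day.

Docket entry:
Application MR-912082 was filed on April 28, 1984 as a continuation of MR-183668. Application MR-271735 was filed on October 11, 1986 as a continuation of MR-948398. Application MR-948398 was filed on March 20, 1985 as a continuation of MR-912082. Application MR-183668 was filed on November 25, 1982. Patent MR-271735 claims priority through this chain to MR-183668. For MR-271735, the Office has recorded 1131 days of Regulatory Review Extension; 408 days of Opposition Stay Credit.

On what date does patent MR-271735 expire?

February 11, 2002

Earliest priority filing: 25 November 1982.
Base term: 25 November 1982 + 15 years → 25 November 1997.
Regulatory Review Extension: 1131 days (within the 1639-day cap) → +1131 days → 30 December 2000.
Opposition Stay Credit: +408 days → 11 February 2002.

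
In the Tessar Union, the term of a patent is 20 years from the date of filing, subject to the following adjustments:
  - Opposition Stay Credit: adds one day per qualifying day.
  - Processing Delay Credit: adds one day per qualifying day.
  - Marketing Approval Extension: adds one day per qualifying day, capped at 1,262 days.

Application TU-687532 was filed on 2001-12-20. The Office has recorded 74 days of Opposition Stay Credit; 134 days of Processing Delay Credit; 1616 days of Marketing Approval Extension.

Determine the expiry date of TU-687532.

Base term: filing date + 20 years → 20 December 2021.
Opposition Stay Credit: +74 days → 4 March 2022.
Processing Delay Credit: +134 days → 16 July 2022.
Marketing Approval Extension: 1616 days claimed exceeds the 1262-day cap, so +1262 days → 29 December 2025.

2025-12-29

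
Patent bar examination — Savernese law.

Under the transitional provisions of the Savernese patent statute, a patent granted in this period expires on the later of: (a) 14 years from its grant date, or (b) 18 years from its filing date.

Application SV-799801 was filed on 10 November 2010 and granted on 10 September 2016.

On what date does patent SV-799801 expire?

(a) grant + 14 years → 10 September 2030.
(b) filing + 18 years → 10 November 2028.
Later of the two: 10 September 2030.

2030-09-10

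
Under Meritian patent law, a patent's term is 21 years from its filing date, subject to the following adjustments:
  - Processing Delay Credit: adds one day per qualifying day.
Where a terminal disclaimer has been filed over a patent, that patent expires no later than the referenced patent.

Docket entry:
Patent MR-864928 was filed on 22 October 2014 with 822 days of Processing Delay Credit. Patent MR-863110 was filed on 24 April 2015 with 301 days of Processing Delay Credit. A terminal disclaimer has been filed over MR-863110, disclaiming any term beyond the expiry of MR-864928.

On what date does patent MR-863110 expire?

February 19, 2037

Natural term of MR-863110:
  Base: filing + 21 years → 24 April 2036.
  Processing Delay Credit: +301 days → 19 February 2037.
Expiry of referenced patent MR-864928:
  Base: filing + 21 years → 22 October 2035.
  Processing Delay Credit: +822 days → 21 January 2038.
Terminal disclaimer: MR-863110 expires on the earlier of 19 February 2037 and 21 January 2038.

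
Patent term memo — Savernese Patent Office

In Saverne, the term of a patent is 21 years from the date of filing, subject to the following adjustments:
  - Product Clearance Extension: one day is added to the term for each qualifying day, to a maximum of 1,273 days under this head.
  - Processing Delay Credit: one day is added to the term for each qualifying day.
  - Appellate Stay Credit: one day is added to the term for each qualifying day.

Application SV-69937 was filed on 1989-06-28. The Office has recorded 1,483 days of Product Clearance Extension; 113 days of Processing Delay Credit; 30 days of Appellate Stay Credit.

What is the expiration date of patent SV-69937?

Base term: filing date + 21 years → 28 June 2010.
Product Clearance Extension: 1483 days claimed exceeds the 1273-day cap, so +1273 days → 22 December 2013.
Processing Delay Credit: +113 days → 14 April 2014.
Appellate Stay Credit: +30 days → 14 May 2014.

2014-05-14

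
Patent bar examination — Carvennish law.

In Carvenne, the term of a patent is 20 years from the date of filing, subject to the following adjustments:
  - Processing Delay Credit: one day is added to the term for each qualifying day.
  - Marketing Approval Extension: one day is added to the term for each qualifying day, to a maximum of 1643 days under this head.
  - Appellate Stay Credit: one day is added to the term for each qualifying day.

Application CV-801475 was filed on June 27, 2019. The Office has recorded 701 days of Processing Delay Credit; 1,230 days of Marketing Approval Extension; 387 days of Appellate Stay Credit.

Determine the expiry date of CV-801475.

Base term: filing date + 20 years → 27 June 2039.
Processing Delay Credit: +701 days → 28 May 2041.
Marketing Approval Extension: 1230 days (within the 1643-day cap) → +1230 days → 9 October 2044.
Appellate Stay Credit: +387 days → 31 October 2045.

October 31, 2045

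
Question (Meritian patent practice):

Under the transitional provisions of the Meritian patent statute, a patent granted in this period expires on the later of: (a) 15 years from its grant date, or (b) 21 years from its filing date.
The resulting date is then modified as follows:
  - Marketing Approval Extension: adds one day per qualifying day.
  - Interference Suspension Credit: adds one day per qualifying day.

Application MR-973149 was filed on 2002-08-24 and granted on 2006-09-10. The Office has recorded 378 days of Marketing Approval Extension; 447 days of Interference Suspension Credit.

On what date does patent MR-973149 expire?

2025-11-26

(a) grant + 15 years → 10 September 2021.
(b) filing + 21 years → 24 August 2023.
Later of the two: 24 August 2023.
Marketing Approval Extension: +378 days → 5 September 2024.
Interference Suspension Credit: +447 days → 26 November 2025.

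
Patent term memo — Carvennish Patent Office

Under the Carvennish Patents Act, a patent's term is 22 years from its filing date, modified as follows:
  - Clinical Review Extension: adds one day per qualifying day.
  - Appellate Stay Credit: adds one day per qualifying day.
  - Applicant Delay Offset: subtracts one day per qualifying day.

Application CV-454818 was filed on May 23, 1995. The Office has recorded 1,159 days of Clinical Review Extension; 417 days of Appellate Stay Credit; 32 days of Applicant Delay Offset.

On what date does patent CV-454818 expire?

Base term: filing date + 22 years → 23 May 2017.
Clinical Review Extension: +1159 days → 25 July 2020.
Appellate Stay Credit: +417 days → 15 September 2021.
Applicant Delay Offset: −32 days → 14 August 2021.

2021-08-14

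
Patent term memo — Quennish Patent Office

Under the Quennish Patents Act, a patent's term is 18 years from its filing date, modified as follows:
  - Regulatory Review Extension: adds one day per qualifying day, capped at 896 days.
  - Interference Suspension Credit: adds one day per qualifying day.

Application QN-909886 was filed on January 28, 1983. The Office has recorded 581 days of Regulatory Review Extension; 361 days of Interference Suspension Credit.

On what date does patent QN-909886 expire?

2003-08-28

Base term: filing date + 18 years → 28 January 2001.
Regulatory Review Extension: 581 days (within the 896-day cap) → +581 days → 1 September 2002.
Interference Suspension Credit: +361 days → 28 August 2003.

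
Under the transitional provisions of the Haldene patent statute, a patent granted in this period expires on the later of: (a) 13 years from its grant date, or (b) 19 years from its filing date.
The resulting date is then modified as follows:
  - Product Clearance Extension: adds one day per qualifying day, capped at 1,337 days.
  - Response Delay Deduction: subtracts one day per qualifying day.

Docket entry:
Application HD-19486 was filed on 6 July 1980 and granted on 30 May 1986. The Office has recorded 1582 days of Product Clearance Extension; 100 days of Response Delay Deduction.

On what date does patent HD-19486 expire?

November 24, 2002

(a) grant + 13 years → 30 May 1999.
(b) filing + 19 years → 6 July 1999.
Later of the two: 6 July 1999.
Product Clearance Extension: 1582 days claimed exceeds the 1337-day cap, so +1337 days → 4 March 2003.
Response Delay Deduction: −100 days → 24 November 2002.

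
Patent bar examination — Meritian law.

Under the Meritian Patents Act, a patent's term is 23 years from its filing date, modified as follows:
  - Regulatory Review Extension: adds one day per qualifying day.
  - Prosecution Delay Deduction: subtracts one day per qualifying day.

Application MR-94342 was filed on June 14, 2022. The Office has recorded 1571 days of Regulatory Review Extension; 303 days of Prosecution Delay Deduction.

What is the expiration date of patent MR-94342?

Base term: filing date + 23 years → 14 June 2045.
Regulatory Review Extension: +1571 days → 2 October 2049.
Prosecution Delay Deduction: −303 days → 3 December 2048.

2048-12-03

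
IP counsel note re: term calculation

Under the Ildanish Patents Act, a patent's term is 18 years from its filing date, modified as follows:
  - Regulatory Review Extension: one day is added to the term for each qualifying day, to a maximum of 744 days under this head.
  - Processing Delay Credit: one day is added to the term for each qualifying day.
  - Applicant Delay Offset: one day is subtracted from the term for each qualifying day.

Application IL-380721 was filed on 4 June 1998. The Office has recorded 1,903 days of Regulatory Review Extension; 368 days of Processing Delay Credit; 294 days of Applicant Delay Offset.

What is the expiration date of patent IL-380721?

August 31, 2018

Base term: filing date + 18 years → 4 June 2016.
Regulatory Review Extension: 1903 days claimed exceeds the 744-day cap, so +744 days → 18 June 2018.
Processing Delay Credit: +368 days → 21 June 2019.
Applicant Delay Offset: −294 days → 31 August 2018.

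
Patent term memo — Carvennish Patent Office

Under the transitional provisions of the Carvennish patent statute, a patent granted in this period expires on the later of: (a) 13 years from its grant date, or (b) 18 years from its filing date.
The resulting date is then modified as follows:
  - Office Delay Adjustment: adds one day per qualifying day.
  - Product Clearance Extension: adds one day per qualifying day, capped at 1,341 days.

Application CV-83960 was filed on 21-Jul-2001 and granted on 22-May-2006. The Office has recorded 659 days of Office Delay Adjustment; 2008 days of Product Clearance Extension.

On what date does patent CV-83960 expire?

January 10, 2025

(a) grant + 13 years → 22 May 2019.
(b) filing + 18 years → 21 July 2019.
Later of the two: 21 July 2019.
Office Delay Adjustment: +659 days → 10 May 2021.
Product Clearance Extension: 2008 days claimed exceeds the 1341-day cap, so +1341 days → 10 January 2025.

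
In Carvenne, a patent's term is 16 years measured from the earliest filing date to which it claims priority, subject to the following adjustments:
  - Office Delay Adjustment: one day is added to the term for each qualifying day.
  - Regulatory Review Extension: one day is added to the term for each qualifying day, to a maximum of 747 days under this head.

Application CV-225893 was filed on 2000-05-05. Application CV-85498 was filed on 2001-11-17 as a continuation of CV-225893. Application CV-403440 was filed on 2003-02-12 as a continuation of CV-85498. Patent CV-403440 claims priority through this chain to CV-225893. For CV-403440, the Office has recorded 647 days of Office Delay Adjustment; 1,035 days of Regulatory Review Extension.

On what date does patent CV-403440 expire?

February 28, 2020

Earliest priority filing: 5 May 2000.
Base term: 5 May 2000 + 16 years → 5 May 2016.
Office Delay Adjustment: +647 days → 11 February 2018.
Regulatory Review Extension: 1035 days claimed exceeds the 747-day cap, so +747 days → 28 February 2020.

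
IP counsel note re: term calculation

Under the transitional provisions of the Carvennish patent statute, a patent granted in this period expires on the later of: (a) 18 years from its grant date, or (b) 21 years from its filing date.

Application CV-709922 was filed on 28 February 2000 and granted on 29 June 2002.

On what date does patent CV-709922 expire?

(a) grant + 18 years → 29 June 2020.
(b) filing + 21 years → 28 February 2021.
Later of the two: 28 February 2021.

2021-02-28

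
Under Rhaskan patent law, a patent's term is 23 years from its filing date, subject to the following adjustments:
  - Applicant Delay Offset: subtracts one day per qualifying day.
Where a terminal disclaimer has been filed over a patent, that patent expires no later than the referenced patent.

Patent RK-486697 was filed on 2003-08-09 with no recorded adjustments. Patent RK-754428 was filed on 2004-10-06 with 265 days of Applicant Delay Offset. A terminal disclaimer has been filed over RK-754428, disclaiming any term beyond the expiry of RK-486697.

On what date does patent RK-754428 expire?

Natural term of RK-754428:
  Base: filing + 23 years → 6 October 2027.
  Applicant Delay Offset: −265 days → 14 January 2027.
Expiry of referenced patent RK-486697:
  Base: filing + 23 years → 9 August 2026.
Terminal disclaimer: RK-754428 expires on the earlier of 14 January 2027 and 9 August 2026.

August 9, 2026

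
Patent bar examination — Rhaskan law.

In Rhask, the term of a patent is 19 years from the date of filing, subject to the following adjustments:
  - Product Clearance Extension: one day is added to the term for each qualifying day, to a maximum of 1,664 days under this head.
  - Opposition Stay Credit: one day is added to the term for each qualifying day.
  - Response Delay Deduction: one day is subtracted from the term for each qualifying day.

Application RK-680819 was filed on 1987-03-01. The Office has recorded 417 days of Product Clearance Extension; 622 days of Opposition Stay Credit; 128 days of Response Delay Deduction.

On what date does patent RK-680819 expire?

Base term: filing date + 19 years → 1 March 2006.
Product Clearance Extension: 417 days (within the 1664-day cap) → +417 days → 22 April 2007.
Opposition Stay Credit: +622 days → 3 January 2009.
Response Delay Deduction: −128 days → 28 August 2008.

2008-08-28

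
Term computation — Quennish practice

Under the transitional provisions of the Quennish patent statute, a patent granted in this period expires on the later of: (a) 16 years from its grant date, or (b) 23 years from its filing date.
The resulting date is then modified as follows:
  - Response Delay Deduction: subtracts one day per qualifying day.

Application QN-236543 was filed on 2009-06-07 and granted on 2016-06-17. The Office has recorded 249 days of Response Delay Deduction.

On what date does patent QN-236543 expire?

(a) grant + 16 years → 17 June 2032.
(b) filing + 23 years → 7 June 2032.
Later of the two: 17 June 2032.
Response Delay Deduction: −249 days → 12 October 2031.

October 12, 2031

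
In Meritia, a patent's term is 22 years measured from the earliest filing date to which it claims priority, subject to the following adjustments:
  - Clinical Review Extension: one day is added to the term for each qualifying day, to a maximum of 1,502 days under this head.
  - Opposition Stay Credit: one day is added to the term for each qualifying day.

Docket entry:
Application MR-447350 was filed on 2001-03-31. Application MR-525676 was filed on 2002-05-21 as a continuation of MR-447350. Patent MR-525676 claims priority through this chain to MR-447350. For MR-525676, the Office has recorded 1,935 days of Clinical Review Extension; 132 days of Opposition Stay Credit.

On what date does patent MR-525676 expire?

Earliest priority filing: 31 March 2001.
Base term: 31 March 2001 + 22 years → 31 March 2023.
Clinical Review Extension: 1935 days claimed exceeds the 1502-day cap, so +1502 days → 11 May 2027.
Opposition Stay Credit: +132 days → 20 September 2027.

2027-09-20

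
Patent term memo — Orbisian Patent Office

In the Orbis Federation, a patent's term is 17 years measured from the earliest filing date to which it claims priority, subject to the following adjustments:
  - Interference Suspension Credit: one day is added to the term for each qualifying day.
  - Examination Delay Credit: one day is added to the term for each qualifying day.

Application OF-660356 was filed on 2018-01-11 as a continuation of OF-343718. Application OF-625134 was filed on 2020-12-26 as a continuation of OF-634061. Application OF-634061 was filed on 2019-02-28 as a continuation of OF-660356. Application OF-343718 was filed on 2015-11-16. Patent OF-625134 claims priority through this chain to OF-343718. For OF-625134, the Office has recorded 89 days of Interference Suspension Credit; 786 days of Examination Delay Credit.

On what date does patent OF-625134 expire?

Earliest priority filing: 16 November 2015.
Base term: 16 November 2015 + 17 years → 16 November 2032.
Interference Suspension Credit: +89 days → 13 February 2033.
Examination Delay Credit: +786 days → 10 April 2035.

April 10, 2035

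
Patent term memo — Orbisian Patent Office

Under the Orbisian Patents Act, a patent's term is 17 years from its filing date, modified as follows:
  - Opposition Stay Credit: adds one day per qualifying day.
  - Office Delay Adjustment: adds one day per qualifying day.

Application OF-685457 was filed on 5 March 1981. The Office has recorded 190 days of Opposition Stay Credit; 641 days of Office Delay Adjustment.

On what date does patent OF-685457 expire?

Base term: filing date + 17 years → 5 March 1998.
Opposition Stay Credit: +190 days → 11 September 1998.
Office Delay Adjustment: +641 days → 13 June 2000.

2000-06-13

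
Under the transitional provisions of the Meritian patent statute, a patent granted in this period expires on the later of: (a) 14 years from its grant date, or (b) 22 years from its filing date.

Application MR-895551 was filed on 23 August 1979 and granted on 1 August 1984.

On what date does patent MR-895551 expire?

August 23, 2001

(a) grant + 14 years → 1 August 1998.
(b) filing + 22 years → 23 August 2001.
Later of the two: 23 August 2001.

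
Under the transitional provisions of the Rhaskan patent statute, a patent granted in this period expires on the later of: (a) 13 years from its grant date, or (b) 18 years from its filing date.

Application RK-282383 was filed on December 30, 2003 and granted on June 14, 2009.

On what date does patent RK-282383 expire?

June 14, 2022

(a) grant + 13 years → 14 June 2022.
(b) filing + 18 years → 30 December 2021.
Later of the two: 14 June 2022.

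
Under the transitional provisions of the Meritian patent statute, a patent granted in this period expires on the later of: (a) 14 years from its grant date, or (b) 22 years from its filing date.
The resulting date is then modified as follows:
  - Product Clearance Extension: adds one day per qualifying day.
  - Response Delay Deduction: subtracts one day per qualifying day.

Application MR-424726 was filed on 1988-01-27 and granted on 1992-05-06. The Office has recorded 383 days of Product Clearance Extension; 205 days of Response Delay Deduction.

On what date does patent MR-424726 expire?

(a) grant + 14 years → 6 May 2006.
(b) filing + 22 years → 27 January 2010.
Later of the two: 27 January 2010.
Product Clearance Extension: +383 days → 14 February 2011.
Response Delay Deduction: −205 days → 24 July 2010.

2010-07-24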